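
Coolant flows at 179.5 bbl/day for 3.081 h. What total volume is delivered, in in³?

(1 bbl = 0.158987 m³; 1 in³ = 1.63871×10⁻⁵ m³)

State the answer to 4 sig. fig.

179.5 bbl/day → 3.30303×10⁻⁴ m³/s
3.081 h → 11091.6 s
V = Q × t = 3.30303×10⁻⁴ × 11091.6 = 3.66359 m³
In in³: 3.66359 / 1.63871×10⁻⁵ = 223565 in³

2.236×10⁵ in³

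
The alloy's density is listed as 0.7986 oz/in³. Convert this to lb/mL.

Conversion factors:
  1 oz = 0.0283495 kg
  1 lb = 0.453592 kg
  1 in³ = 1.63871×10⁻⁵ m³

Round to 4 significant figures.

0.003046 lb/mL

0.7986 oz/in³ × 0.0283495 kg/oz ÷ 1.63871×10⁻⁵ m³/in³ = 1381.57 kg/m³
1381.57 kg/m³ ÷ 0.453592 kg/lb × 10⁻⁶ m³/mL = 0.00304584 lb/mL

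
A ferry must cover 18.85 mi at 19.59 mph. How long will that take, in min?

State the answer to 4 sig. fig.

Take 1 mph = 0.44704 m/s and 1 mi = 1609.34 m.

57.73 min

18.85 mi × 1609.34 → 30336.1 m
19.59 mph × 0.44704 → 8.75751 m/s
t = d / v = 30336.1 m / 8.75751 m/s = 3464.01 s
3464.01 s ÷ (60 s/min) = 57.7335 min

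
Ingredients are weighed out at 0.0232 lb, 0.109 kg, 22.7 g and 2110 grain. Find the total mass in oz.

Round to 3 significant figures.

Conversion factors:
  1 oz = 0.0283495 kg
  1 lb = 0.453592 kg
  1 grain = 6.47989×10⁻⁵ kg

0.0232 lb × 0.453592 = 0.0105233 kg
0.109 kg (already kg)
22.7 g × 0.001 = 0.0227 kg
2110 grain × 6.47989×10⁻⁵ = 0.136726 kg
Sum: 0.0105233 + 0.109 + 0.0227 + 0.136726 = 0.278949 kg
In oz: 0.278949 / 0.0283495 = 9.83964 oz

9.84 oz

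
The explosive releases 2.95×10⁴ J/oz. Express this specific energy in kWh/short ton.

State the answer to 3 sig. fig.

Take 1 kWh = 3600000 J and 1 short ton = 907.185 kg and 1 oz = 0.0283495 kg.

2.95×10⁴ J/oz ÷ 0.0283495 kg/oz = 1.04058×10⁶ J/kg
1.04058×10⁶ J/kg ÷ 3600000 J/kWh × 907.185 kg/short ton = 262.222 kWh/short ton

262 kWh/short ton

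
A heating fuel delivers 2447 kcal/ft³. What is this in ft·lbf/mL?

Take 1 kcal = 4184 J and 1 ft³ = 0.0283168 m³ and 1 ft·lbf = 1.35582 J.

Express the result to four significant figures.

266.7 ft·lbf/mL

2447 kcal/ft³ × 4184 J/kcal ÷ 0.0283168 m³/ft³ = 3.61561×10⁸ J/m³
3.61561×10⁸ J/m³ ÷ 1.35582 J/ft·lbf × 10⁻⁶ m³/mL = 266.673 ft·lbf/mL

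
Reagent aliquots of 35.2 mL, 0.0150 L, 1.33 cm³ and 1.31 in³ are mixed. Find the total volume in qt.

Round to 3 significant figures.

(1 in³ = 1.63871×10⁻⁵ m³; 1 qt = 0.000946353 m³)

35.2 mL × 10⁻⁶ = 3.52×10⁻⁵ m³
0.0150 L × 0.001 = 1.5×10⁻⁵ m³
1.33 cm³ × 10⁻⁶ = 1.33×10⁻⁶ m³
1.31 in³ × 1.63871×10⁻⁵ = 2.14671×10⁻⁵ m³
Total: 3.52×10⁻⁵ + 1.5×10⁻⁵ + 1.33×10⁻⁶ + 2.14671×10⁻⁵ = 7.29971×10⁻⁵ m³
In qt: 7.29971×10⁻⁵ / 0.000946353 = 0.0771352 qt

0.0771 qt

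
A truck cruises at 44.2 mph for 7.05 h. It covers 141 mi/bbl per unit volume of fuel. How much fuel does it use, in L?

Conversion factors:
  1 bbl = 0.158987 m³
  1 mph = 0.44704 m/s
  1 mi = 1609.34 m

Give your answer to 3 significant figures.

44.2 mph → 19.7592 m/s
7.05 h → 25380 s
d = v × t = 19.7592 × 25380 = 501488 m
141 mi/bbl → 1.42727×10⁶ m/m³
V = d / (distance per unit fuel) = 501488 / 1.42727×10⁶ = 0.351362 m³
In L: 0.351362 / 0.001 = 351.362 L

351 L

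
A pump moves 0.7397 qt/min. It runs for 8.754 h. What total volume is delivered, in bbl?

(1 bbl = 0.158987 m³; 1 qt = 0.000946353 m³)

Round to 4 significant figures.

0.7397 qt/min → 1.1667×10⁻⁵ m³/s
8.754 h → 31514.4 s
V = Q × t = 1.1667×10⁻⁵ × 31514.4 = 0.367679 m³
In bbl: 0.367679 / 0.158987 = 2.31264 bbl

2.313 bbl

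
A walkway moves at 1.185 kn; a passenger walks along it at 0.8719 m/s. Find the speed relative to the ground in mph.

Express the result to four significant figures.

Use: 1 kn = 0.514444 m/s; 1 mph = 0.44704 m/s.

3.314 mph

1.185 kn × 0.514444 = 0.609616 m/s
0.8719 m/s (already m/s)
Sum: 0.609616 + 0.8719 = 1.48152 m/s
In mph: 1.48152 / 0.44704 = 3.31407 mph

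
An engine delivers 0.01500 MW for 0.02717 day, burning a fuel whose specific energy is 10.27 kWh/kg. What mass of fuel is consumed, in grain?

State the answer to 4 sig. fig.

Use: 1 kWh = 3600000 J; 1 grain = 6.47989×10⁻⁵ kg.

1.470×10⁴ grain

0.01500 MW → 15000 W
0.02717 day → 2347.49 s
E = P × t = 15000 × 2347.49 = 3.52124×10⁷ J
10.27 kWh/kg → 3.6972×10⁷ J/kg
m = E / e_s = 3.52124×10⁷ / 3.6972×10⁷ = 0.952407 kg
In grain: 0.952407 / 6.47989×10⁻⁵ = 14697.9 grain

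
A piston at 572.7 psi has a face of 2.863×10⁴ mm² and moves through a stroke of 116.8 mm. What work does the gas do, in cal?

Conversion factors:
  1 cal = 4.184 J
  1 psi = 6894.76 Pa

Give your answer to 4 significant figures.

3156 cal

572.7 psi → 3.94863×10⁶ Pa
2.863×10⁴ mm² → 0.02863 m²
F = P × A = 3.94863×10⁶ × 0.02863 = 113049 N
116.8 mm → 0.1168 m
W = F × d = 113049 × 0.1168 = 13204.1 J
In cal: 13204.1 / 4.184 = 3155.86 cal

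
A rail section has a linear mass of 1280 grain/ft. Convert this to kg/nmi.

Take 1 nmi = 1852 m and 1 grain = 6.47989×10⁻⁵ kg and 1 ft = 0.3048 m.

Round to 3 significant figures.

504 kg/nmi

1280 grain/ft × 6.47989×10⁻⁵ kg/grain ÷ 0.3048 m/ft = 0.272121 kg/m
0.272121 kg/m × 1852 m/nmi = 503.968 kg/nmi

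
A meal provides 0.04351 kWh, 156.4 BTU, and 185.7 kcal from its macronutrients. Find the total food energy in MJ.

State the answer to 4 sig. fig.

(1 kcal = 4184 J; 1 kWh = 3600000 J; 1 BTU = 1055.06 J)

1.099 MJ

0.04351 kWh × 3600000 → 156636 J
156.4 BTU × 1055.06 → 165011 J
185.7 kcal × 4184 → 776969 J
Combined: 156636 + 165011 + 776969 = 1.09862×10⁶ J
In MJ: 1.09862×10⁶ / 1000000 = 1.09862 MJ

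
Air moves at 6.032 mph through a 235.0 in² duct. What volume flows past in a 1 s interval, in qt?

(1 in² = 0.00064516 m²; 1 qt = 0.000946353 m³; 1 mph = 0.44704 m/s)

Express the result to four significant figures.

6.032 mph × 0.44704 → 2.69655 m/s
235.0 in² × 0.00064516 → 0.151613 m²
V = v × A × t = 2.69655 m/s × 0.151613 m² × 1 s = 0.408832 m³
0.408832 m³ ÷ (0.000946353 m³/qt) = 432.008 qt

432.0 qt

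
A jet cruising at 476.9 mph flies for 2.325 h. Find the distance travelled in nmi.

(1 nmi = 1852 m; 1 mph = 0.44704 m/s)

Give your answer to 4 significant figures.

963.5 nmi

476.9 mph × 0.44704 = 213.193 m/s
2.325 h × 3600 = 8370 s
d = v × t = 213.193 m/s × 8370 s = 1.78443×10⁶ m
1.78443×10⁶ m ÷ (1852 m/nmi) = 963.515 nmi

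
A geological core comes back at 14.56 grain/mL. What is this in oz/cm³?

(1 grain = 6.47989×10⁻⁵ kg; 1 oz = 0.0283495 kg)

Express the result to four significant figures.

0.03328 oz/cm³

14.56 grain/mL × 6.47989×10⁻⁵ kg/grain ÷ 10⁻⁶ m³/mL = 943.472 kg/m³
943.472 kg/m³ ÷ 0.0283495 kg/oz × 10⁻⁶ m³/cm³ = 0.03328 oz/cm³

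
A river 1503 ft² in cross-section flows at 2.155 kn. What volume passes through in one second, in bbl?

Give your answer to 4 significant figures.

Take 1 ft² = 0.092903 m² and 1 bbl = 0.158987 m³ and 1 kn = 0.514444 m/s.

973.7 bbl

2.155 kn × 0.514444 = 1.10863 m/s
1503 ft² × 0.092903 = 139.633 m²
V = v × A × t = 1.10863 m/s × 139.633 m² × 1 s = 154.801 m³
154.801 m³ ÷ (0.158987 m³/bbl) = 973.671 bbl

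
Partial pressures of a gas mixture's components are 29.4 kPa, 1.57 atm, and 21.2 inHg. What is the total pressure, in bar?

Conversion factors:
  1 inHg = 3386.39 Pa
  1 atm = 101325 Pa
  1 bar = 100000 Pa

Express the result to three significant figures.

29.4 kPa × 1000 = 29400 Pa
1.57 atm × 101325 = 159080 Pa
21.2 inHg × 3386.39 = 71791.5 Pa
Total: 29400 + 159080 + 71791.5 = 260272 Pa
In bar: 260272 / 100000 = 2.60272 bar

2.60 bar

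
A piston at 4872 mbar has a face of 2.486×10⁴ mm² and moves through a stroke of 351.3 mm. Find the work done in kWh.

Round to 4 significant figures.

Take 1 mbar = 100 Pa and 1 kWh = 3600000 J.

0.001182 kWh

4872 mbar → 487200 Pa
2.486×10⁴ mm² → 0.02486 m²
F = P × A = 487200 × 0.02486 = 12111.8 N
351.3 mm → 0.3513 m
W = F × d = 12111.8 × 0.3513 = 4254.88 J
In kWh: 4254.88 / 3600000 = 0.00118191 kWh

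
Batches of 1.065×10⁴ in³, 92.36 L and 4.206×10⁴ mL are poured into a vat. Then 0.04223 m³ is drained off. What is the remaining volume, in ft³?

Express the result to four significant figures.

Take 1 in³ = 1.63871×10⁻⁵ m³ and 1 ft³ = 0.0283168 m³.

9.419 ft³

1.065×10⁴ in³ × 1.63871×10⁻⁵ = 0.174523 m³
92.36 L × 0.001 = 0.09236 m³
4.206×10⁴ mL × 10⁻⁶ = 0.04206 m³
0.04223 m³ (already m³)
Sum: 0.174523 + 0.09236 + 0.04206 − 0.04223 = 0.266713 m³
In ft³: 0.266713 / 0.0283168 = 9.4189 ft³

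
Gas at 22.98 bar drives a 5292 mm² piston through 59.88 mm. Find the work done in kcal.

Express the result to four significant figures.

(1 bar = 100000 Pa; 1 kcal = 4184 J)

22.98 bar → 2.298×10⁶ Pa
5292 mm² → 0.005292 m²
F = P × A = 2.298×10⁶ × 0.005292 = 12161 N
59.88 mm → 0.05988 m
W = F × d = 12161 × 0.05988 = 728.201 J
In kcal: 728.201 / 4184 = 0.174044 kcal

0.1740 kcal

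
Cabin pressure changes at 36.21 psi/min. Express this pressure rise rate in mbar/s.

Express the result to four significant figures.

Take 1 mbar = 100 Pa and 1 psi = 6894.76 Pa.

36.21 psi/min × 6894.76 Pa/psi ÷ 60 s/min = 4160.99 Pa/s
4160.99 Pa/s ÷ 100 Pa/mbar = 41.6099 mbar/s

41.61 mbar/s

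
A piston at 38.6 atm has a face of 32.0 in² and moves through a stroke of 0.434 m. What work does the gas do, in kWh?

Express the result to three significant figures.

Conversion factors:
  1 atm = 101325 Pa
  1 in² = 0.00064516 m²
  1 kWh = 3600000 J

0.00973 kWh

38.6 atm → 3.91114×10⁶ Pa
32.0 in² → 0.0206451 m²
F = P × A = 3.91114×10⁶ × 0.0206451 = 80745.9 N
W = F × d = 80745.9 × 0.434 = 35043.7 J
In kWh: 35043.7 / 3600000 = 0.00973436 kWh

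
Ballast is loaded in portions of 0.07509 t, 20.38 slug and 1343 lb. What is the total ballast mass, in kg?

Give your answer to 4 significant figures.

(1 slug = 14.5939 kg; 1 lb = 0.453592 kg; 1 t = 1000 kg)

981.7 kg

0.07509 t × 1000 → 75.09 kg
20.38 slug × 14.5939 → 297.424 kg
1343 lb × 0.453592 → 609.174 kg
Sum: 75.09 + 297.424 + 609.174 = 981.688 kg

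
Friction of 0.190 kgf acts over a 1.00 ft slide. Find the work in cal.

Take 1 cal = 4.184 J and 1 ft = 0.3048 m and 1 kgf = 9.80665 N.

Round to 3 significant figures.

0.190 kgf × 9.80665 → 1.86326 N
1.00 ft × 0.3048 → 0.3048 m
W = F × d = 1.86326 N × 0.3048 m = 0.567922 J
0.567922 J ÷ (4.184 J/cal) = 0.135737 cal

0.136 cal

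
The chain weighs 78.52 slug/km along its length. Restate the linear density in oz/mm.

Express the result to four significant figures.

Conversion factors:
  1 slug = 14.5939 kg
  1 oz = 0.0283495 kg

78.52 slug/km × 14.5939 kg/slug ÷ 1000 m/km = 1.14591 kg/m
1.14591 kg/m ÷ 0.0283495 kg/oz × 0.001 m/mm = 0.0404208 oz/mm

0.04042 oz/mm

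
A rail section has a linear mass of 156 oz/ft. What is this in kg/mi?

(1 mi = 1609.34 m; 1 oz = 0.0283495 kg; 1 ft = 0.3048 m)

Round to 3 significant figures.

2.34×10⁴ kg/mi

156 oz/ft × 0.0283495 kg/oz ÷ 0.3048 m/ft = 14.5096 kg/m
14.5096 kg/m × 1609.34 m/mi = 23350.9 kg/mi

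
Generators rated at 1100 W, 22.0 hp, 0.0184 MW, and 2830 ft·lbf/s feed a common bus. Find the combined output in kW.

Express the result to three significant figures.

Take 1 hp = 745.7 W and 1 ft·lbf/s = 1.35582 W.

39.7 kW

1100 W (already W)
22.0 hp × 745.7 → 16405.4 W
0.0184 MW × 1000000 → 18400 W
2830 ft·lbf/s × 1.35582 → 3836.97 W
Sum: 1100 + 16405.4 + 18400 + 3836.97 = 39742.4 W
In kW: 39742.4 / 1000 = 39.7424 kW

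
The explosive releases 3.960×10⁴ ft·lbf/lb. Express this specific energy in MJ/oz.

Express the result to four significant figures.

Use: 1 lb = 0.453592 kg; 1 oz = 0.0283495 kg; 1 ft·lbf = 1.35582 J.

0.003356 MJ/oz

3.960×10⁴ ft·lbf/lb × 1.35582 J/ft·lbf ÷ 0.453592 kg/lb = 118367 J/kg
118367 J/kg ÷ 1000000 J/MJ × 0.0283495 kg/oz = 0.00335565 MJ/oz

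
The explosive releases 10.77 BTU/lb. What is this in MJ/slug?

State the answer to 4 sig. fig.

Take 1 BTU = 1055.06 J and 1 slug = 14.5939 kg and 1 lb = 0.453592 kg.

0.3656 MJ/slug

10.77 BTU/lb × 1055.06 J/BTU ÷ 0.453592 kg/lb = 25051.1 J/kg
25051.1 J/kg ÷ 1000000 J/MJ × 14.5939 kg/slug = 0.365593 MJ/slug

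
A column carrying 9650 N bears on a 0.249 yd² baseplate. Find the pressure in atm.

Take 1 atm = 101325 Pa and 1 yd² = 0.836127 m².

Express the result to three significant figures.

0.249 yd² × 0.836127 → 0.208196 m²
P = F / A = 9650 N / 0.208196 m² = 46350.6 Pa
46350.6 Pa ÷ (101325 Pa/atm) = 0.457445 atm

0.457 atm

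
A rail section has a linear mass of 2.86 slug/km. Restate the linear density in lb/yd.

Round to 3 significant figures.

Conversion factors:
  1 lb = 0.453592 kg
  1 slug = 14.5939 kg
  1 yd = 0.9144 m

0.0841 lb/yd

2.86 slug/km × 14.5939 kg/slug ÷ 1000 m/km = 0.0417386 kg/m
0.0417386 kg/m ÷ 0.453592 kg/lb × 0.9144 m/yd = 0.0841412 lb/yd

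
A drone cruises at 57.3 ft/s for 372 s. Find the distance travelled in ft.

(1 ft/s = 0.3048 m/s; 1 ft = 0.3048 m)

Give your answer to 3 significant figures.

2.13×10⁴ ft

57.3 ft/s × 0.3048 = 17.465 m/s
d = v × t = 17.465 m/s × 372 s = 6496.98 m
6496.98 m ÷ (0.3048 m/ft) = 21315.6 ft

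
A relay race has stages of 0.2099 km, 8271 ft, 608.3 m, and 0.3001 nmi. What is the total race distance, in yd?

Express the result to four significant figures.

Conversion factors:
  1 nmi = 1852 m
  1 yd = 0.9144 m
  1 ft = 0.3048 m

4260 yd

0.2099 km × 1000 = 209.9 m
8271 ft × 0.3048 = 2521 m
608.3 m (already m)
0.3001 nmi × 1852 = 555.785 m
Total: 209.9 + 2521 + 608.3 + 555.785 = 3894.98 m
In yd: 3894.98 / 0.9144 = 4259.6 yd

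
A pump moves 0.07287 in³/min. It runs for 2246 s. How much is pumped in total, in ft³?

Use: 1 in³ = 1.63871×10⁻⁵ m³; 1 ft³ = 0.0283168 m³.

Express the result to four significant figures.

0.07287 in³/min → 1.99021×10⁻⁸ m³/s
V = Q × t = 1.99021×10⁻⁸ × 2246 = 4.47001×10⁻⁵ m³
In ft³: 4.47001×10⁻⁵ / 0.0283168 = 0.00157857 ft³

0.001579 ft³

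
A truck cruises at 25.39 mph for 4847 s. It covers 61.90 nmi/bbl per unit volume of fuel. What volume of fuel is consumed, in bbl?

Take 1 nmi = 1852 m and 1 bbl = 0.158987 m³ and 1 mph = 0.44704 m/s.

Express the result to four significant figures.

25.39 mph → 11.3503 m/s
d = v × t = 11.3503 × 4847 = 55014.9 m
61.90 nmi/bbl → 721058 m/m³
V = d / (distance per unit fuel) = 55014.9 / 721058 = 0.0762975 m³
In bbl: 0.0762975 / 0.158987 = 0.479898 bbl

0.4799 bbl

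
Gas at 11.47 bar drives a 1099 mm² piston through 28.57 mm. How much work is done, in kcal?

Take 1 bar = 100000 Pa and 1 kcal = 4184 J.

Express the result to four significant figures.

11.47 bar → 1.147×10⁶ Pa
1099 mm² → 0.001099 m²
F = P × A = 1.147×10⁶ × 0.001099 = 1260.55 N
28.57 mm → 0.02857 m
W = F × d = 1260.55 × 0.02857 = 36.0139 J
In kcal: 36.0139 / 4184 = 0.00860753 kcal

0.008608 kcal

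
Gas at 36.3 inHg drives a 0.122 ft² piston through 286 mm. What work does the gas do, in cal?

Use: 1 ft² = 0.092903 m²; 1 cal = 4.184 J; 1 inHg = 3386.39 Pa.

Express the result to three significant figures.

95.2 cal

36.3 inHg → 122926 Pa
0.122 ft² → 0.0113342 m²
F = P × A = 122926 × 0.0113342 = 1393.27 N
286 mm → 0.286 m
W = F × d = 1393.27 × 0.286 = 398.475 J
In cal: 398.475 / 4.184 = 95.2378 cal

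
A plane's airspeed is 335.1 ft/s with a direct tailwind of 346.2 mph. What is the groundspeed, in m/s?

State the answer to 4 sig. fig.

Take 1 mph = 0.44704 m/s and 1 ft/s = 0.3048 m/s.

335.1 ft/s × 0.3048 → 102.138 m/s
346.2 mph × 0.44704 → 154.765 m/s
Sum: 102.138 + 154.765 = 256.903 m/s

256.9 m/s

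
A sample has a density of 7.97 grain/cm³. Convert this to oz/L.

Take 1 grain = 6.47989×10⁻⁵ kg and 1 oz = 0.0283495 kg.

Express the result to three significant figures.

18.2 oz/L

7.97 grain/cm³ × 6.47989×10⁻⁵ kg/grain ÷ 10⁻⁶ m³/cm³ = 516.447 kg/m³
516.447 kg/m³ ÷ 0.0283495 kg/oz × 0.001 m³/L = 18.2171 oz/L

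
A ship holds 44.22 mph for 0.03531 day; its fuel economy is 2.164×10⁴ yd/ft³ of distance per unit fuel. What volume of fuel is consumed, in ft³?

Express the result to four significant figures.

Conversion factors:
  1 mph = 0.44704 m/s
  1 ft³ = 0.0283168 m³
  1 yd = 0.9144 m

3.048 ft³

44.22 mph → 19.7681 m/s
0.03531 day → 3050.78 s
d = v × t = 19.7681 × 3050.78 = 60308.1 m
2.164×10⁴ yd/ft³ → 698794 m/m³
V = d / (distance per unit fuel) = 60308.1 / 698794 = 0.0863031 m³
In ft³: 0.0863031 / 0.0283168 = 3.04777 ft³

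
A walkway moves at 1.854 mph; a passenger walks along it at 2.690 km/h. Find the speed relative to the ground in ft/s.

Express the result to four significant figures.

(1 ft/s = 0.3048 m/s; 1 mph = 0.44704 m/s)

5.171 ft/s

1.854 mph × 0.44704 → 0.828812 m/s
2.690 km/h × (1/3.6) → 0.747222 m/s
Total: 0.828812 + 0.747222 = 1.57603 m/s
In ft/s: 1.57603 / 0.3048 = 5.1707 ft/s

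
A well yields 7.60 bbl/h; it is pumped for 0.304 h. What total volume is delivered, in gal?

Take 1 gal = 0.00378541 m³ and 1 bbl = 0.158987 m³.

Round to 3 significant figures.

97.0 gal

7.60 bbl/h → 3.35639×10⁻⁴ m³/s
0.304 h → 1094.4 s
V = Q × t = 3.35639×10⁻⁴ × 1094.4 = 0.367323 m³
In gal: 0.367323 / 0.00378541 = 97.0365 gal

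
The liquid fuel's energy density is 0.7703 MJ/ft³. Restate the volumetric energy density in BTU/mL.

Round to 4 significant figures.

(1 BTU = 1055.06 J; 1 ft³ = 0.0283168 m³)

0.7703 MJ/ft³ × 1000000 J/MJ ÷ 0.0283168 m³/ft³ = 2.72029×10⁷ J/m³
2.72029×10⁷ J/m³ ÷ 1055.06 J/BTU × 10⁻⁶ m³/mL = 0.0257833 BTU/mL

0.02578 BTU/mL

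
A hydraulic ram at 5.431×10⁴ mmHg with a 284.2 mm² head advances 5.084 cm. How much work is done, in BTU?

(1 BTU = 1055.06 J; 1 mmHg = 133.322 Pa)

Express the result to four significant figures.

0.09916 BTU

5.431×10⁴ mmHg → 7.24072×10⁶ Pa
284.2 mm² → 2.842×10⁻⁴ m²
F = P × A = 7.24072×10⁶ × 2.842×10⁻⁴ = 2057.81 N
5.084 cm → 0.05084 m
W = F × d = 2057.81 × 0.05084 = 104.619 J
In BTU: 104.619 / 1055.06 = 0.0991593 BTU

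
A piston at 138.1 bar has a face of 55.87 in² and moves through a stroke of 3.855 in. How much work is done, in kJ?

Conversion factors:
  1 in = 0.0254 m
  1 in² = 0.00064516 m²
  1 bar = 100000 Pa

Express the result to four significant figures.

48.74 kJ

138.1 bar → 1.381×10⁷ Pa
55.87 in² → 0.0360451 m²
F = P × A = 1.381×10⁷ × 0.0360451 = 497783 N
3.855 in → 0.097917 m
W = F × d = 497783 × 0.097917 = 48741.4 J
In kJ: 48741.4 / 1000 = 48.7414 kJ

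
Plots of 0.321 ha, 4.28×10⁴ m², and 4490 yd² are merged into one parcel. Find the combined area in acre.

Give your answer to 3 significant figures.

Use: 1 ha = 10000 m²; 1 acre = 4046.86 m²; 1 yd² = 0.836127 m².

0.321 ha × 10000 = 3210 m²
4.28×10⁴ m² (already m²)
4490 yd² × 0.836127 = 3754.21 m²
Sum: 3210 + 42800 + 3754.21 = 49764.2 m²
In acre: 49764.2 / 4046.86 = 12.297 acre

12.3 acre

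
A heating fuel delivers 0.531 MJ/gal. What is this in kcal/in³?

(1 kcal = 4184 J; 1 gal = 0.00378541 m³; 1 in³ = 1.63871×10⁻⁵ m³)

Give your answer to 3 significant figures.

0.531 MJ/gal × 1000000 J/MJ ÷ 0.00378541 m³/gal = 1.40275×10⁸ J/m³
1.40275×10⁸ J/m³ ÷ 4184 J/kcal × 1.63871×10⁻⁵ m³/in³ = 0.549403 kcal/in³

0.549 kcal/in³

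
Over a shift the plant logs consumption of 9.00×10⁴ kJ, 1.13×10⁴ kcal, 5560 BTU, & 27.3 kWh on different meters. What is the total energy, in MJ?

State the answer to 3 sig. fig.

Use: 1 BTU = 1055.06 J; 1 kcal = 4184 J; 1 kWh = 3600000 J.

241 MJ

9.00×10⁴ kJ × 1000 → 9×10⁷ J
1.13×10⁴ kcal × 4184 → 4.72792×10⁷ J
5560 BTU × 1055.06 → 5.86613×10⁶ J
27.3 kWh × 3600000 → 9.828×10⁷ J
Combined: 9×10⁷ + 4.72792×10⁷ + 5.86613×10⁶ + 9.828×10⁷ = 2.41425×10⁸ J
In MJ: 2.41425×10⁸ / 1000000 = 241.425 MJ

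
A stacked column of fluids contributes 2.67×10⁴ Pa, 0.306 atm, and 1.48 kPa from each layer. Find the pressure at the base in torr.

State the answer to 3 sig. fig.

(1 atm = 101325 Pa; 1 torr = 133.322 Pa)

444 torr

2.67×10⁴ Pa (already Pa)
0.306 atm × 101325 = 31005.4 Pa
1.48 kPa × 1000 = 1480 Pa
Combined: 26700 + 31005.4 + 1480 = 59185.4 Pa
In torr: 59185.4 / 133.322 = 443.928 torr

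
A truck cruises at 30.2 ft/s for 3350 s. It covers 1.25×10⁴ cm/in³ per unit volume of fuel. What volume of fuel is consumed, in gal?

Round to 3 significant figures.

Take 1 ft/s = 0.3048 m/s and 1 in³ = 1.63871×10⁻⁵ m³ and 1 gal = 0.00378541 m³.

1.07 gal

30.2 ft/s → 9.20496 m/s
d = v × t = 9.20496 × 3350 = 30836.6 m
1.25×10⁴ cm/in³ → 7.62795×10⁶ m/m³
V = d / (distance per unit fuel) = 30836.6 / 7.62795×10⁶ = 0.00404258 m³
In gal: 0.00404258 / 0.00378541 = 1.06794 gal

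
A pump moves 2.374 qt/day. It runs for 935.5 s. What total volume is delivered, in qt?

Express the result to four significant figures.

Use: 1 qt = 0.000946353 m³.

2.374 qt/day → 2.60028×10⁻⁸ m³/s
V = Q × t = 2.60028×10⁻⁸ × 935.5 = 2.43256×10⁻⁵ m³
In qt: 2.43256×10⁻⁵ / 0.000946353 = 0.0257046 qt

0.02570 qt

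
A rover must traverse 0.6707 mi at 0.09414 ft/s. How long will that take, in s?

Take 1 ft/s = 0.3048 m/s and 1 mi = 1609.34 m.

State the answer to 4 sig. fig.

3.762×10⁴ s

0.6707 mi × 1609.34 = 1079.38 m
0.09414 ft/s × 0.3048 = 0.0286939 m/s
t = d / v = 1079.38 m / 0.0286939 m/s = 37617.1 s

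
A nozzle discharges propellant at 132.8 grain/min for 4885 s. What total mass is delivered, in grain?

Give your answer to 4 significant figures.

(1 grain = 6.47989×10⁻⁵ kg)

132.8 grain/min → 1.43422×10⁻⁴ kg/s
m = ṁ × t = 1.43422×10⁻⁴ × 4885 = 0.700616 kg
In grain: 0.700616 / 6.47989×10⁻⁵ = 10812.2 grain

1.081×10⁴ grain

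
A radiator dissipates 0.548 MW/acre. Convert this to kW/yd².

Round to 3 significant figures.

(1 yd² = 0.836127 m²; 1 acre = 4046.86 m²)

0.113 kW/yd²

0.548 MW/acre × 1000000 W/MW ÷ 4046.86 m²/acre = 135.414 W/m²
135.414 W/m² ÷ 1000 W/kW × 0.836127 m²/yd² = 0.113223 kW/yd²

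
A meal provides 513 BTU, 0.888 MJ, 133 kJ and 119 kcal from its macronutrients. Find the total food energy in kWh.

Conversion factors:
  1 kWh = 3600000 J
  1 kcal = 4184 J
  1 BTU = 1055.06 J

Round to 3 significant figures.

513 BTU × 1055.06 = 541246 J
0.888 MJ × 1000000 = 888000 J
133 kJ × 1000 = 133000 J
119 kcal × 4184 = 497896 J
Combined: 541246 + 888000 + 133000 + 497896 = 2.06014×10⁶ J
In kWh: 2.06014×10⁶ / 3600000 = 0.572261 kWh

0.572 kWh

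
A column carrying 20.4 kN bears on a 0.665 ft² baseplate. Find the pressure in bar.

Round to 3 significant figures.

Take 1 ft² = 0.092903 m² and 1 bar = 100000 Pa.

3.30 bar

20.4 kN × 1000 → 20400 N
0.665 ft² × 0.092903 → 0.0617805 m²
P = F / A = 20400 N / 0.0617805 m² = 330201 Pa
330201 Pa ÷ (100000 Pa/bar) = 3.30201 bar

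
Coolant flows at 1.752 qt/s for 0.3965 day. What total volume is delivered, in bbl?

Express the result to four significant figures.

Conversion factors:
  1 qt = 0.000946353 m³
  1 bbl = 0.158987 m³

357.3 bbl

1.752 qt/s → 0.00165801 m³/s
0.3965 day → 34257.6 s
V = Q × t = 0.00165801 × 34257.6 = 56.7994 m³
In bbl: 56.7994 / 0.158987 = 357.258 bbl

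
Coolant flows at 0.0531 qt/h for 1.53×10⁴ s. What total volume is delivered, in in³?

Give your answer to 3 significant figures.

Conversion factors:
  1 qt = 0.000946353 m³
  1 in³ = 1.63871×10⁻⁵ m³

13.0 in³

0.0531 qt/h → 1.39587×10⁻⁸ m³/s
V = Q × t = 1.39587×10⁻⁸ × 15300 = 2.13568×10⁻⁴ m³
In in³: 2.13568×10⁻⁴ / 1.63871×10⁻⁵ = 13.0327 in³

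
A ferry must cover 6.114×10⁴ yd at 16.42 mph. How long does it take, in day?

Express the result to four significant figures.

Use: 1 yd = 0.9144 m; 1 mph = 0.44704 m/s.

6.114×10⁴ yd × 0.9144 = 55906.4 m
16.42 mph × 0.44704 = 7.3404 m/s
t = d / v = 55906.4 m / 7.3404 m/s = 7616.26 s
7616.26 s ÷ (86400 s/day) = 0.0881512 day

0.08815 day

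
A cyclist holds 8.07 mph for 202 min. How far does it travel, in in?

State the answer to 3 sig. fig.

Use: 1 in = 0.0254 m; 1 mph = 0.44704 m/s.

8.07 mph × 0.44704 = 3.60761 m/s
202 min × 60 = 12120 s
d = v × t = 3.60761 m/s × 12120 s = 43724.2 m
43724.2 m ÷ (0.0254 m/in) = 1.72143×10⁶ in

1.72×10⁶ in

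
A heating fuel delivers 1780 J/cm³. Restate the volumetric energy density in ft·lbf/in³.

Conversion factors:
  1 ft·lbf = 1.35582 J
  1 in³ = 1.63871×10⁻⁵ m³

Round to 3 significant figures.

1780 J/cm³ ÷ 10⁻⁶ m³/cm³ = 1.78×10⁹ J/m³
1.78×10⁹ J/m³ ÷ 1.35582 J/ft·lbf × 1.63871×10⁻⁵ m³/in³ = 21513.9 ft·lbf/in³

2.15×10⁴ ft·lbf/in³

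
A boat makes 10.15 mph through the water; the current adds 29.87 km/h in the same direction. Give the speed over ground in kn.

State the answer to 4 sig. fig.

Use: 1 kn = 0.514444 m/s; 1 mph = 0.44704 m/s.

24.95 kn

10.15 mph × 0.44704 → 4.53746 m/s
29.87 km/h × (1/3.6) → 8.29722 m/s
Total: 4.53746 + 8.29722 = 12.8347 m/s
In kn: 12.8347 / 0.514444 = 24.9487 kn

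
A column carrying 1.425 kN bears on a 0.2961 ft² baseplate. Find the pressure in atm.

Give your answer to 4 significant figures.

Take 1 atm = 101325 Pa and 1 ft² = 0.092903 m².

0.5112 atm

1.425 kN × 1000 → 1425 N
0.2961 ft² × 0.092903 → 0.0275086 m²
P = F / A = 1425 N / 0.0275086 m² = 51802 Pa
51802 Pa ÷ (101325 Pa/atm) = 0.511246 atm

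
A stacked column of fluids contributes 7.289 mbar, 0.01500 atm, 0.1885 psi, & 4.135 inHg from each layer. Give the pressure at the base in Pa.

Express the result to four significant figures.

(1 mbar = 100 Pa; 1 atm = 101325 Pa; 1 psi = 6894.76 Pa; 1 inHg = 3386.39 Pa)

7.289 mbar × 100 = 728.9 Pa
0.01500 atm × 101325 = 1519.88 Pa
0.1885 psi × 6894.76 = 1299.66 Pa
4.135 inHg × 3386.39 = 14002.7 Pa
Total: 728.9 + 1519.88 + 1299.66 + 14002.7 = 17551.1 Pa

1.755×10⁴ Pa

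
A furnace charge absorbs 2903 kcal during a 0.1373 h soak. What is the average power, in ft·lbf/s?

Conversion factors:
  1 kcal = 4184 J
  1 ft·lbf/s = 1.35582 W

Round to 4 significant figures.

1.812×10⁴ ft·lbf/s

2903 kcal × 4184 = 1.21462×10⁷ J
0.1373 h × 3600 = 494.28 s
P = E / t = 1.21462×10⁷ J / 494.28 s = 24573.5 W
24573.5 W ÷ (1.35582 W/ft·lbf/s) = 18124.5 ft·lbf/s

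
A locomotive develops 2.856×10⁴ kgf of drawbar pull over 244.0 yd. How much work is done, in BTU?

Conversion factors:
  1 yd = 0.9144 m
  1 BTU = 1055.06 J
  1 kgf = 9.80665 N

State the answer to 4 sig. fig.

2.856×10⁴ kgf × 9.80665 → 280078 N
244.0 yd × 0.9144 → 223.114 m
W = F × d = 280078 N × 223.114 m = 6.24893×10⁷ J
6.24893×10⁷ J ÷ (1055.06 J/BTU) = 59228.2 BTU

5.923×10⁴ BTU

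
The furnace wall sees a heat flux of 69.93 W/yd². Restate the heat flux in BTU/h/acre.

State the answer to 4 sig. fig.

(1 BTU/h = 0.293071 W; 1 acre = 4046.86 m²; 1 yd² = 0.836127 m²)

69.93 W/yd² ÷ 0.836127 m²/yd² = 83.6356 W/m²
83.6356 W/m² ÷ 0.293071 W/BTU/h × 4046.86 m²/acre = 1.15488×10⁶ BTU/h/acre

1.155×10⁶ BTU/h/acre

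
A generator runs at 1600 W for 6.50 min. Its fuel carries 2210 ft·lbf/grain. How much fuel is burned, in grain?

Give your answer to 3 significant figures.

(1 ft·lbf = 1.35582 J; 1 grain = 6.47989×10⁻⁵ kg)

6.50 min → 390 s
E = P × t = 1600 × 390 = 624000 J
2210 ft·lbf/grain → 4.62409×10⁷ J/kg
m = E / e_s = 624000 / 4.62409×10⁷ = 0.0134945 kg
In grain: 0.0134945 / 6.47989×10⁻⁵ = 208.252 grain

208 grain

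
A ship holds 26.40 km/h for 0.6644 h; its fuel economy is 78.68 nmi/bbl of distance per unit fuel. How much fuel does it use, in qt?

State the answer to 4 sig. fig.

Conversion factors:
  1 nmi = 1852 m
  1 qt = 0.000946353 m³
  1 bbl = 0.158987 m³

20.22 qt

26.40 km/h → 7.33333 m/s
0.6644 h → 2391.84 s
d = v × t = 7.33333 × 2391.84 = 17540.2 m
78.68 nmi/bbl → 916524 m/m³
V = d / (distance per unit fuel) = 17540.2 / 916524 = 0.0191377 m³
In qt: 0.0191377 / 0.000946353 = 20.2226 qt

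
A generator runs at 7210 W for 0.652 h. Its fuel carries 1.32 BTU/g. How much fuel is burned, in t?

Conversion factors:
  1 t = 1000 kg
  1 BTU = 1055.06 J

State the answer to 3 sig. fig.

0.652 h → 2347.2 s
E = P × t = 7210 × 2347.2 = 1.69233×10⁷ J
1.32 BTU/g → 1.39268×10⁶ J/kg
m = E / e_s = 1.69233×10⁷ / 1.39268×10⁶ = 12.1516 kg
In t: 12.1516 / 1000 = 0.0121516 t

0.0122 t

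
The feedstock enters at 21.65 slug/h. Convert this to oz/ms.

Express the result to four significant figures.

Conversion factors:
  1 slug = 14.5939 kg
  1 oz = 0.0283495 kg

0.003096 oz/ms

21.65 slug/h × 14.5939 kg/slug ÷ 3600 s/h = 0.0877661 kg/s
0.0877661 kg/s ÷ 0.0283495 kg/oz × 0.001 s/ms = 0.00309586 oz/ms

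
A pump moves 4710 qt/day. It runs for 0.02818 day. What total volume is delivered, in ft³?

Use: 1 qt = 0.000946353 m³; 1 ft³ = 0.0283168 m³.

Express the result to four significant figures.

4710 qt/day → 5.15894×10⁻⁵ m³/s
0.02818 day → 2434.75 s
V = Q × t = 5.15894×10⁻⁵ × 2434.75 = 0.125607 m³
In ft³: 0.125607 / 0.0283168 = 4.43578 ft³

4.436 ft³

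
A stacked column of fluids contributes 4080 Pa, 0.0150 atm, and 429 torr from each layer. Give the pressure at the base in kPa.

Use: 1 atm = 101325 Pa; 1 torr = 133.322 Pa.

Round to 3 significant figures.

4080 Pa (already Pa)
0.0150 atm × 101325 = 1519.88 Pa
429 torr × 133.322 = 57195.1 Pa
Combined: 4080 + 1519.88 + 57195.1 = 62795 Pa
In kPa: 62795 / 1000 = 62.795 kPa

62.8 kPa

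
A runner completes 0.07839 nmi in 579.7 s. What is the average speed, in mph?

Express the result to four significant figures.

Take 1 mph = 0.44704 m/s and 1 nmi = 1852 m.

0.07839 nmi × 1852 → 145.178 m
v = d / t = 145.178 m / 579.7 s = 0.250436 m/s
0.250436 m/s ÷ (0.44704 m/s/mph) = 0.560209 mph

0.5602 mph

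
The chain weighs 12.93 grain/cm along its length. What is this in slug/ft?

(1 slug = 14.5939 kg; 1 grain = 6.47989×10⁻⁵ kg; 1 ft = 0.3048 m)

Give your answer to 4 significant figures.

12.93 grain/cm × 6.47989×10⁻⁵ kg/grain ÷ 0.01 m/cm = 0.083785 kg/m
0.083785 kg/m ÷ 14.5939 kg/slug × 0.3048 m/ft = 0.00174989 slug/ft

0.001750 slug/ft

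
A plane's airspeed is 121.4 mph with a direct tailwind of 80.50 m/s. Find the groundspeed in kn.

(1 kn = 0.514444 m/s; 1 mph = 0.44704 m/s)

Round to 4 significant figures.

262.0 kn

121.4 mph × 0.44704 → 54.2707 m/s
80.50 m/s (already m/s)
Combined: 54.2707 + 80.5 = 134.771 m/s
In kn: 134.771 / 0.514444 = 261.974 kn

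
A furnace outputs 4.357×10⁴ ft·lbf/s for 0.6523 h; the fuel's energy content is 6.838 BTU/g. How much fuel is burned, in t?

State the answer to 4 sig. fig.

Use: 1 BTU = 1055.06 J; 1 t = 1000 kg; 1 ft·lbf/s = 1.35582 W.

4.357×10⁴ ft·lbf/s → 59073.1 W
0.6523 h → 2348.28 s
E = P × t = 59073.1 × 2348.28 = 1.3872×10⁸ J
6.838 BTU/g → 7.2145×10⁶ J/kg
m = E / e_s = 1.3872×10⁸ / 7.2145×10⁶ = 19.2279 kg
In t: 19.2279 / 1000 = 0.0192279 t

0.01923 t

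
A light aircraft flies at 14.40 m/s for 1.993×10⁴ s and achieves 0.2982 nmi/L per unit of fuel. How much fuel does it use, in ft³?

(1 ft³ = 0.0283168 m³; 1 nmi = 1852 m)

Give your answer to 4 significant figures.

d = v × t = 14.4 × 19930 = 286992 m
0.2982 nmi/L → 552266 m/m³
V = d / (distance per unit fuel) = 286992 / 552266 = 0.519663 m³
In ft³: 0.519663 / 0.0283168 = 18.3518 ft³

18.35 ft³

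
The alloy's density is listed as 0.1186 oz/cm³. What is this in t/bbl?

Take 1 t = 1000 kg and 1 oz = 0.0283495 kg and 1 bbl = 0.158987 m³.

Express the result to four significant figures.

0.5346 t/bbl

0.1186 oz/cm³ × 0.0283495 kg/oz ÷ 10⁻⁶ m³/cm³ = 3362.25 kg/m³
3362.25 kg/m³ ÷ 1000 kg/t × 0.158987 m³/bbl = 0.534554 t/bbl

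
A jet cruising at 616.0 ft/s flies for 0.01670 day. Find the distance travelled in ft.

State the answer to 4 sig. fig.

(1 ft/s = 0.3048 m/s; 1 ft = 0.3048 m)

8.888×10⁵ ft

616.0 ft/s × 0.3048 → 187.757 m/s
0.01670 day × 86400 → 1442.88 s
d = v × t = 187.757 m/s × 1442.88 s = 270911 m
270911 m ÷ (0.3048 m/ft) = 888816 ft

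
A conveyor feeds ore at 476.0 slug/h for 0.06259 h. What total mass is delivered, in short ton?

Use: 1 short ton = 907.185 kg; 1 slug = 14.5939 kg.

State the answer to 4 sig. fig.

0.4793 short ton

476.0 slug/h → 1.92964 kg/s
0.06259 h → 225.324 s
m = ṁ × t = 1.92964 × 225.324 = 434.794 kg
In short ton: 434.794 / 907.185 = 0.479278 short ton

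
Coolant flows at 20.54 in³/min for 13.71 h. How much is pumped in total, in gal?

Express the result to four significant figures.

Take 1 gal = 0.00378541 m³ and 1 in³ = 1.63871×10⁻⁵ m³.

20.54 in³/min → 5.60985×10⁻⁶ m³/s
13.71 h → 49356 s
V = Q × t = 5.60985×10⁻⁶ × 49356 = 0.27688 m³
In gal: 0.27688 / 0.00378541 = 73.144 gal

73.14 gal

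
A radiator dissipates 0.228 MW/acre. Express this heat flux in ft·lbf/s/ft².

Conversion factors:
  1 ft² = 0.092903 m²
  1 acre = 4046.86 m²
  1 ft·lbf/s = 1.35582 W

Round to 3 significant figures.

0.228 MW/acre × 1000000 W/MW ÷ 4046.86 m²/acre = 56.34 W/m²
56.34 W/m² ÷ 1.35582 W/ft·lbf/s × 0.092903 m²/ft² = 3.86051 ft·lbf/s/ft²

3.86 ft·lbf/s/ft²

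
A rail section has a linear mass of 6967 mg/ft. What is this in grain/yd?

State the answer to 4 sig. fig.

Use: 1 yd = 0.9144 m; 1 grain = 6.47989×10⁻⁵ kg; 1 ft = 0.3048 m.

6967 mg/ft × 10⁻⁶ kg/mg ÷ 0.3048 m/ft = 0.0228576 kg/m
0.0228576 kg/m ÷ 6.47989×10⁻⁵ kg/grain × 0.9144 m/yd = 322.552 grain/yd

322.6 grain/yd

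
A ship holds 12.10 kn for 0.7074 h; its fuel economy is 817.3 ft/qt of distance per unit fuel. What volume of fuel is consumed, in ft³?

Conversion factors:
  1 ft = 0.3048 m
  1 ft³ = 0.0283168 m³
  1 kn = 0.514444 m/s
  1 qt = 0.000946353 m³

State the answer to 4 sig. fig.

2.127 ft³

12.10 kn → 6.22477 m/s
0.7074 h → 2546.64 s
d = v × t = 6.22477 × 2546.64 = 15852.2 m
817.3 ft/qt → 263235 m/m³
V = d / (distance per unit fuel) = 15852.2 / 263235 = 0.0602207 m³
In ft³: 0.0602207 / 0.0283168 = 2.12668 ft³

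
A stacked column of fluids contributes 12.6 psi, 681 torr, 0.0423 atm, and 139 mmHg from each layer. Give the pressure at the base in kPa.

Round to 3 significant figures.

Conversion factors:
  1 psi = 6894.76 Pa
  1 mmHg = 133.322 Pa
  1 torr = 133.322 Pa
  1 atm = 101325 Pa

200 kPa

12.6 psi × 6894.76 = 86874 Pa
681 torr × 133.322 = 90792.3 Pa
0.0423 atm × 101325 = 4286.05 Pa
139 mmHg × 133.322 = 18531.8 Pa
Combined: 86874 + 90792.3 + 4286.05 + 18531.8 = 200484 Pa
In kPa: 200484 / 1000 = 200.484 kPa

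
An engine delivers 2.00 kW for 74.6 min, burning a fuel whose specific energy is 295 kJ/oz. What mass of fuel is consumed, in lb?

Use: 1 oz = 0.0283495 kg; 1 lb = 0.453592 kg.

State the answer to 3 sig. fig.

1.90 lb

2.00 kW → 2000 W
74.6 min → 4476 s
E = P × t = 2000 × 4476 = 8.952×10⁶ J
295 kJ/oz → 1.04058×10⁷ J/kg
m = E / e_s = 8.952×10⁶ / 1.04058×10⁷ = 0.860289 kg
In lb: 0.860289 / 0.453592 = 1.89661 lb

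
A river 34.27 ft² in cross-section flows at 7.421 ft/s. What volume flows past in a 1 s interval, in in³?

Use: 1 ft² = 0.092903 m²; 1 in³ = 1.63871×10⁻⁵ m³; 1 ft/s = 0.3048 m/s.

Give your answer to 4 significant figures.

7.421 ft/s × 0.3048 → 2.26192 m/s
34.27 ft² × 0.092903 → 3.18379 m²
V = v × A × t = 2.26192 m/s × 3.18379 m² × 1 s = 7.20148 m³
7.20148 m³ ÷ (1.63871×10⁻⁵ m³/in³) = 439460 in³

4.395×10⁵ in³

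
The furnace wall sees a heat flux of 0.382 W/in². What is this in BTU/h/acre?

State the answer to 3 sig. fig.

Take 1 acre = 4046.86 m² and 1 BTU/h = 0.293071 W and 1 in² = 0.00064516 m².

8.18×10⁶ BTU/h/acre

0.382 W/in² ÷ 0.00064516 m²/in² = 592.101 W/m²
592.101 W/m² ÷ 0.293071 W/BTU/h × 4046.86 m²/acre = 8.176×10⁶ BTU/h/acre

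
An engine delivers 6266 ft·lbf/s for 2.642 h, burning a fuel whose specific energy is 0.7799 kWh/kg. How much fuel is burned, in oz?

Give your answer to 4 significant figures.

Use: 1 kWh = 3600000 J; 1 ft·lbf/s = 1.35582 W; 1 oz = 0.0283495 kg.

6266 ft·lbf/s → 8495.57 W
2.642 h → 9511.2 s
E = P × t = 8495.57 × 9511.2 = 8.08031×10⁷ J
0.7799 kWh/kg → 2.80764×10⁶ J/kg
m = E / e_s = 8.08031×10⁷ / 2.80764×10⁶ = 28.7797 kg
In oz: 28.7797 / 0.0283495 = 1015.17 oz

1015 oz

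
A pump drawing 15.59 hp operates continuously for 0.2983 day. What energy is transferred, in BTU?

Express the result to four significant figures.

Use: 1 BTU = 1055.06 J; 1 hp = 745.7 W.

2.840×10⁵ BTU

15.59 hp × 745.7 = 11625.5 W
0.2983 day × 86400 = 25773.1 s
E = P × t = 11625.5 W × 25773.1 s = 2.99625×10⁸ J
2.99625×10⁸ J ÷ (1055.06 J/BTU) = 283989 BTU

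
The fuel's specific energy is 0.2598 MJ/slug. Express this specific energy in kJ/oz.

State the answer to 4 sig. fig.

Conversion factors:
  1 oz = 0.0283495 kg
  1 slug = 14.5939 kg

0.2598 MJ/slug × 1000000 J/MJ ÷ 14.5939 kg/slug = 17802 J/kg
17802 J/kg ÷ 1000 J/kJ × 0.0283495 kg/oz = 0.504678 kJ/oz

0.5047 kJ/oz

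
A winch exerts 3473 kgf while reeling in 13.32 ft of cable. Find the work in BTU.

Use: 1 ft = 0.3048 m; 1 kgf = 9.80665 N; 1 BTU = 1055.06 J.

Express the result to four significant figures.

3473 kgf × 9.80665 → 34058.5 N
13.32 ft × 0.3048 → 4.05994 m
W = F × d = 34058.5 N × 4.05994 m = 138275 J
138275 J ÷ (1055.06 J/BTU) = 131.059 BTU

131.1 BTU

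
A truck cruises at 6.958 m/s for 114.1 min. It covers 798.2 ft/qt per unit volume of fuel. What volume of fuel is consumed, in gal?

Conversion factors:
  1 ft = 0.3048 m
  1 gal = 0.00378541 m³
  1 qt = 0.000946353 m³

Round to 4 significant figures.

48.95 gal

114.1 min → 6846 s
d = v × t = 6.958 × 6846 = 47634.5 m
798.2 ft/qt → 257083 m/m³
V = d / (distance per unit fuel) = 47634.5 / 257083 = 0.185288 m³
In gal: 0.185288 / 0.00378541 = 48.9479 gal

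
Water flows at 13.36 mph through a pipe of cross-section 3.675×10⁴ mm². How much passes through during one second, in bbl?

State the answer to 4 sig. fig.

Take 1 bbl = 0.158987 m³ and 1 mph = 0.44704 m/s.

13.36 mph × 0.44704 → 5.97245 m/s
3.675×10⁴ mm² × 10⁻⁶ → 0.03675 m²
V = v × A × t = 5.97245 m/s × 0.03675 m² × 1 s = 0.219488 m³
0.219488 m³ ÷ (0.158987 m³/bbl) = 1.38054 bbl

1.381 bbl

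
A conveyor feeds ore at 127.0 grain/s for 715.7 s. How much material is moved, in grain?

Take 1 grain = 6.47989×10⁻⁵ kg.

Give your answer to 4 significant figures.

9.089×10⁴ grain

127.0 grain/s → 0.00822946 kg/s
m = ṁ × t = 0.00822946 × 715.7 = 5.88982 kg
In grain: 5.88982 / 6.47989×10⁻⁵ = 90893.8 grain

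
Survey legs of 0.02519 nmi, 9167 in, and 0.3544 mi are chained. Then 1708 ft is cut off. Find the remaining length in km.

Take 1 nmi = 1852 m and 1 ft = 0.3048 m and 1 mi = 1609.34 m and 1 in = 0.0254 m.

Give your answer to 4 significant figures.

0.02519 nmi × 1852 = 46.6519 m
9167 in × 0.0254 = 232.842 m
0.3544 mi × 1609.34 = 570.35 m
1708 ft × 0.3048 = 520.598 m
Result: 46.6519 + 232.842 + 570.35 − 520.598 = 329.246 m
In km: 329.246 / 1000 = 0.329246 km

0.3292 km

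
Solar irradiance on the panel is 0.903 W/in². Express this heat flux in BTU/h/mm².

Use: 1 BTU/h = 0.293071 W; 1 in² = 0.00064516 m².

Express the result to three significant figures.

0.00478 BTU/h/mm²

0.903 W/in² ÷ 0.00064516 m²/in² = 1399.65 W/m²
1399.65 W/m² ÷ 0.293071 W/BTU/h × 10⁻⁶ m²/mm² = 0.00477581 BTU/h/mm²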